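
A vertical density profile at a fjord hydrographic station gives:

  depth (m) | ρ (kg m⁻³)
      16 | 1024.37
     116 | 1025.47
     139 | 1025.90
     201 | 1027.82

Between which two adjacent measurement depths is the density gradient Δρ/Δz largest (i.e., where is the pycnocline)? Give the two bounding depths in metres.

Compute the density gradient over each adjacent pair:
  16–116 m: Δρ/Δz = 1.10/100 = 0.011 kg m⁻⁴
  116–139 m: Δρ/Δz = 0.43/23 = 0.019 kg m⁻⁴
  139–201 m: Δρ/Δz = 1.92/62 = 0.031 kg m⁻⁴
The largest gradient is in the 139–201 m interval — the pycnocline.

139–201 m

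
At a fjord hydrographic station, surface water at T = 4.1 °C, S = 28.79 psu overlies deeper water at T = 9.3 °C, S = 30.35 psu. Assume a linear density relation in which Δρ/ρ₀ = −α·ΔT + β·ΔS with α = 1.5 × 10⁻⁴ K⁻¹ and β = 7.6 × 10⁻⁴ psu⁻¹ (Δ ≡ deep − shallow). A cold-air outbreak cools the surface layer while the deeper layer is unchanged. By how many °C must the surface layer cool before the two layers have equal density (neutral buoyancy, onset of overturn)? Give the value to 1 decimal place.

2.7 °C

Neutral buoyancy requires Δρ = 0, i.e. −α(T_deep − T_surf′) + β(S_deep − S_surf) = 0.
T_surf′ = T_deep − (β/α)·ΔS = 9.3 − (7.6 × 10⁻⁴/1.5 × 10⁻⁴)·(+1.56) = 1.396 °C.
Cooling required: 4.1 − (1.396) = 2.704 °C.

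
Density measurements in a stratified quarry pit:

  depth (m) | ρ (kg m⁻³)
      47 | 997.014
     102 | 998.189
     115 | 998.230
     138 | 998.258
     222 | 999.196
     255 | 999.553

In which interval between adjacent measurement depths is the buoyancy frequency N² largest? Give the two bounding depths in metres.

47–102 m

Compute the density gradient over each adjacent pair:
  47–102 m: Δρ/Δz = 1.175/55 = 0.021 kg m⁻⁴
  102–115 m: Δρ/Δz = 0.041/13 = 3.2 × 10⁻³ kg m⁻⁴
  115–138 m: Δρ/Δz = 0.028/23 = 1.2 × 10⁻³ kg m⁻⁴
  138–222 m: Δρ/Δz = 0.938/84 = 0.011 kg m⁻⁴
  222–255 m: Δρ/Δz = 0.357/33 = 0.011 kg m⁻⁴
The largest gradient is in the 47–102 m interval — the pycnocline.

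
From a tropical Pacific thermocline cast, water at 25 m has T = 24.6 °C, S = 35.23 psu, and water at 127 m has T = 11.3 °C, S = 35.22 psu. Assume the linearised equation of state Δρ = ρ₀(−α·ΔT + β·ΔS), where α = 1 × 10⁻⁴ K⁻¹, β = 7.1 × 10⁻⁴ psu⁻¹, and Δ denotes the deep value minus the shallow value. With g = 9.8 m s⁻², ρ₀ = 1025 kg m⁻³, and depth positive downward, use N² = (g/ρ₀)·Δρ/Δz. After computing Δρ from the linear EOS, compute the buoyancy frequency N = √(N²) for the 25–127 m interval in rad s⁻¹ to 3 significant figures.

0.0113 rad s⁻¹

ΔT = -13.3 K, ΔS = -0.01 psu (deep − shallow).
Δρ/ρ₀ = −αΔT + βΔS = 1.33 × 10⁻³ − 7.10 × 10⁻⁶ = 1.3229 × 10⁻³, so Δρ ≈ 1.356 kg m⁻³.
N² = (g/ρ₀)·Δρ/Δz = g·(Δρ/ρ₀)/Δz = 9.8 × 1.3229 × 10⁻³ / 102 = 1.2710 × 10⁻⁴ s⁻².
N = √(1.2710 × 10⁻⁴) = 0.011274 rad s⁻¹ ≈ 0.0113 rad s⁻¹.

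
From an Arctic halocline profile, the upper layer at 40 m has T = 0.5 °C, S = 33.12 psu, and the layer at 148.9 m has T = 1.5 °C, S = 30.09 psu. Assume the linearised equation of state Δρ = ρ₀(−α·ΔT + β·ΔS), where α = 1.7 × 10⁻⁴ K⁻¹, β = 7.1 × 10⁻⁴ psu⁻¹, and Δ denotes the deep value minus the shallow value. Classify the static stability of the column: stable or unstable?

ΔT = 1.5 − 0.5 = +1.0 K and ΔS = 30.09 − 33.12 = -3.03 psu (deep − shallow).
−αΔT = -1.70 × 10⁻⁴; βΔS = -2.1513 × 10⁻³; sum Δρ/ρ₀ = -2.3213 × 10⁻³.
Δρ/ρ₀ < 0, so Δρ < 0: deeper water is lighter → statically unstable; the column would overturn.

unstable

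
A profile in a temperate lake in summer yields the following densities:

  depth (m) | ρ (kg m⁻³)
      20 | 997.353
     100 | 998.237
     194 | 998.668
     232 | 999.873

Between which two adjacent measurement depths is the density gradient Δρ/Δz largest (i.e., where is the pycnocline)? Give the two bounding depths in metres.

Compute the density gradient over each adjacent pair:
  20–100 m: Δρ/Δz = 0.884/80 = 0.011 kg m⁻⁴
  100–194 m: Δρ/Δz = 0.431/94 = 4.6 × 10⁻³ kg m⁻⁴
  194–232 m: Δρ/Δz = 1.205/38 = 0.032 kg m⁻⁴
The largest gradient is in the 194–232 m interval — the pycnocline.

194–232 m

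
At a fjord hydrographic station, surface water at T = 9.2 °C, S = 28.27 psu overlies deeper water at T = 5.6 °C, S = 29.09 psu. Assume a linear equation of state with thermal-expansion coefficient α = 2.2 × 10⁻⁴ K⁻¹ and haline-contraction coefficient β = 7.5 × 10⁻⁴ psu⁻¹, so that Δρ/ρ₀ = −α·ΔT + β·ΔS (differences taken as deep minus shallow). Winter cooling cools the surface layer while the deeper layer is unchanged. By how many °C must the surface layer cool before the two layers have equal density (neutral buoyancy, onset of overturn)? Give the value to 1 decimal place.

6.4 °C

Neutral buoyancy requires Δρ = 0, i.e. −α(T_deep − T_surf′) + β(S_deep − S_surf) = 0.
T_surf′ = T_deep − (β/α)·ΔS = 5.6 − (7.5 × 10⁻⁴/2.2 × 10⁻⁴)·(+0.82) = 2.805 °C.
Cooling required: 9.2 − (2.805) = 6.395 °C.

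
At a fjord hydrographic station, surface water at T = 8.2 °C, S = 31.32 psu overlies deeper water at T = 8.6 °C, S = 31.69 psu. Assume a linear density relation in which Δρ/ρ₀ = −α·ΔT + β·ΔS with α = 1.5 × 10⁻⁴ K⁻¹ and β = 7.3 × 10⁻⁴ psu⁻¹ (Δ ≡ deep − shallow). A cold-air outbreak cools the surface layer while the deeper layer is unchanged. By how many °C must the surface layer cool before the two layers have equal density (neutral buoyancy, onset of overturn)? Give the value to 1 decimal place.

Neutral buoyancy requires Δρ = 0, i.e. −α(T_deep − T_surf′) + β(S_deep − S_surf) = 0.
T_surf′ = T_deep − (β/α)·ΔS = 8.6 − (7.3 × 10⁻⁴/1.5 × 10⁻⁴)·(+0.37) = 6.799 °C.
Cooling required: 8.2 − (6.799) = 1.401 °C.

1.4 °C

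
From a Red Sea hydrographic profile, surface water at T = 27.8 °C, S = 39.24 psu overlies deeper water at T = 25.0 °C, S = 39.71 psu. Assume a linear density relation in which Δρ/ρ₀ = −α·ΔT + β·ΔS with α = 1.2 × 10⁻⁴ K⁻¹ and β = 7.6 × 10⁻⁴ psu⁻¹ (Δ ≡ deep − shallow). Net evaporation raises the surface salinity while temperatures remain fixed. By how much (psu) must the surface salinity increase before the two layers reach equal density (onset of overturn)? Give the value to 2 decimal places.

0.91 psu

Neutral buoyancy requires −α(T_deep − T_surf) + β(S_deep − S_surf′) = 0.
S_surf′ = S_deep − (α/β)·ΔT = 39.71 − (1.2 × 10⁻⁴/7.6 × 10⁻⁴)·(-2.8) = 40.1521 psu.
Increase required: 40.1521 − 39.24 = 0.9121 psu.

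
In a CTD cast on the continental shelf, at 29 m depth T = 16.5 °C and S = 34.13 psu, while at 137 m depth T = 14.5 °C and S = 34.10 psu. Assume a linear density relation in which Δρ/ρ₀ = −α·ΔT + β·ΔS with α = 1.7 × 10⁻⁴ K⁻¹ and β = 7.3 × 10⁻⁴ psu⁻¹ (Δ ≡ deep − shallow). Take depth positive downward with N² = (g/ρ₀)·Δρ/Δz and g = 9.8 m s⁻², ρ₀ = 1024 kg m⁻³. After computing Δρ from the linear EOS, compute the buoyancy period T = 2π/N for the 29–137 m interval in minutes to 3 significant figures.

19.5 min

ΔT = -2.0 K, ΔS = -0.03 psu (deep − shallow).
Δρ/ρ₀ = −αΔT + βΔS = 3.40 × 10⁻⁴ − 2.19 × 10⁻⁵ = 3.181 × 10⁻⁴, so Δρ ≈ 0.3257 kg m⁻³.
N² = (g/ρ₀)·Δρ/Δz = g·(Δρ/ρ₀)/Δz = 9.8 × 3.181 × 10⁻⁴ / 108 = 2.8865 × 10⁻⁵ s⁻².
N = √(2.8865 × 10⁻⁵) = 5.3726 × 10⁻³ rad s⁻¹ → T = 2π/N = 1.1695 × 10³ s = 19.492 min ≈ 19.5 min.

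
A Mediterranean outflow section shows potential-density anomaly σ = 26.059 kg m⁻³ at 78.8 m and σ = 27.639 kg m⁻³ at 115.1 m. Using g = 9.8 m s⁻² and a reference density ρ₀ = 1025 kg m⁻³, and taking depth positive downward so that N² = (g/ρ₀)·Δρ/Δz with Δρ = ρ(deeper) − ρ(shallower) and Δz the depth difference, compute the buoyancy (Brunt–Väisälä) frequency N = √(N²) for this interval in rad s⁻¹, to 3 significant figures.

Δρ = 1027.639 − 1026.059 = 1.580 kg m⁻³ over Δz = 115.1 − 78.8 = 36.3 m.
N² = (9.8/1025) × (1.580/36.3) = 4.1615 × 10⁻⁴ s⁻².
N = √(4.1615 × 10⁻⁴) = 0.020400 rad s⁻¹ ≈ 0.0204 rad s⁻¹.

0.0204 rad s⁻¹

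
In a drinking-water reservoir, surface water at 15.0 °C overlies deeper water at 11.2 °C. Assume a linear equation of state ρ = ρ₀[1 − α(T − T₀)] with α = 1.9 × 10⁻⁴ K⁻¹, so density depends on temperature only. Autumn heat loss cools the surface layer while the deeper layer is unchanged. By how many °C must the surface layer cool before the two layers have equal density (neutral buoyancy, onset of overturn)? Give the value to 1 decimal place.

With temperature the only control, equal density requires T_surf′ = T_deep.
T_surf′ = 11.2 °C.
Cooling required: 15.0 − 11.2 = 3.8 °C.

3.8 °C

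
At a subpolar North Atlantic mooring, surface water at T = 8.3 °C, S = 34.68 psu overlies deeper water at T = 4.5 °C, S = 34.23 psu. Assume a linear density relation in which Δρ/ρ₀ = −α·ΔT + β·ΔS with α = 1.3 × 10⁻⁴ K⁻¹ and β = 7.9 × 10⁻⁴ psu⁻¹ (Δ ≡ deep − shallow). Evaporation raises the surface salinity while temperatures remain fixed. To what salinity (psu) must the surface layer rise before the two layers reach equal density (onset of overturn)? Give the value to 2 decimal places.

34.86 psu

Neutral buoyancy requires −α(T_deep − T_surf) + β(S_deep − S_surf′) = 0.
S_surf′ = S_deep − (α/β)·ΔT = 34.23 − (1.3 × 10⁻⁴/7.9 × 10⁻⁴)·(-3.8) = 34.8553 psu.
Increase required: 34.8553 − 34.68 = 0.1753 psu.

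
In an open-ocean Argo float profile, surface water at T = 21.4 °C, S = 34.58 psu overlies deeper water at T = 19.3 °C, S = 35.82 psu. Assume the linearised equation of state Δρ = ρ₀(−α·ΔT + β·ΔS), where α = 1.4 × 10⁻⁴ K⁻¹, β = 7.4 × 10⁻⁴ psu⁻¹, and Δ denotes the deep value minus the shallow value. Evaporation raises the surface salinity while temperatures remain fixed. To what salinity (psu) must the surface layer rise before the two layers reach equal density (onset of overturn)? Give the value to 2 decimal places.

36.22 psu

Neutral buoyancy requires −α(T_deep − T_surf) + β(S_deep − S_surf′) = 0.
S_surf′ = S_deep − (α/β)·ΔT = 35.82 − (1.4 × 10⁻⁴/7.4 × 10⁻⁴)·(-2.1) = 36.2173 psu.
Increase required: 36.2173 − 34.58 = 1.6373 psu.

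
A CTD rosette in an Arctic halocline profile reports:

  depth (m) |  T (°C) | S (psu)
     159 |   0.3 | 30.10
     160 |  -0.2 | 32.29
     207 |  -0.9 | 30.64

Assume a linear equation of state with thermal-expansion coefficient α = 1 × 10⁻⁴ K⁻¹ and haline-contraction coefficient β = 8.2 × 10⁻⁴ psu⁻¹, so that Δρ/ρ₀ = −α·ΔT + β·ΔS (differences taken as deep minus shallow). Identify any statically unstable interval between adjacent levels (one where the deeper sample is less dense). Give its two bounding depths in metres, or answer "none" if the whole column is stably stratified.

Evaluate Δρ/ρ₀ = −αΔT + βΔS across each adjacent pair:
  159–160 m: −αΔT+βΔS = −(1 × 10⁻⁴)(-0.5)+(8.2 × 10⁻⁴)(+2.19) = 1.8 × 10⁻³ → stable
  160–207 m: −αΔT+βΔS = −(1 × 10⁻⁴)(-0.7)+(8.2 × 10⁻⁴)(-1.65) = -1.3 × 10⁻³ → UNSTABLE
The 160–207 m interval has Δρ < 0: lighter water underlies denser water.

160–207 m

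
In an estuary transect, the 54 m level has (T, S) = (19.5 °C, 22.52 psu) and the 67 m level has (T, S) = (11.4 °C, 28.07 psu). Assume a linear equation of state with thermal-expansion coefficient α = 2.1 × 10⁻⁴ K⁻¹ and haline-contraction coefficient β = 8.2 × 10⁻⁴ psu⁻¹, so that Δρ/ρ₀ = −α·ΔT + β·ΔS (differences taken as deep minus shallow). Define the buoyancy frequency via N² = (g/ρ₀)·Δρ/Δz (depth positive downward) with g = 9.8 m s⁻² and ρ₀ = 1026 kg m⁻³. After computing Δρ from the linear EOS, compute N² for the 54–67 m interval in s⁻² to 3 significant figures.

4.71 × 10⁻³ s⁻²

ΔT = -8.1 K, ΔS = +5.55 psu (deep − shallow).
Δρ/ρ₀ = −αΔT + βΔS = 1.701 × 10⁻³ + 4.551 × 10⁻³ = 6.252 × 10⁻³, so Δρ ≈ 6.415 kg m⁻³.
N² = (g/ρ₀)·Δρ/Δz = g·(Δρ/ρ₀)/Δz = 9.8 × 6.252 × 10⁻³ / 13 = 4.7130 × 10⁻³ s⁻² ≈ 4.71 × 10⁻³ s⁻².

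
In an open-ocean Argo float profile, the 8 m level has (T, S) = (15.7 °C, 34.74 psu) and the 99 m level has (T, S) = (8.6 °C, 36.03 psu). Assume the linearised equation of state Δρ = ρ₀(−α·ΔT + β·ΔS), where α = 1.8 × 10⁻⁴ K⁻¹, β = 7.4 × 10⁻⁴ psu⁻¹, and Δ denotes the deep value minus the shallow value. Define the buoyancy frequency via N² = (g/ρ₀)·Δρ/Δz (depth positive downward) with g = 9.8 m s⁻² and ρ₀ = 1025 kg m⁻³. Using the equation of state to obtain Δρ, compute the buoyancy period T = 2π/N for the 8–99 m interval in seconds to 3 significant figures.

ΔT = -7.1 K, ΔS = +1.29 psu (deep − shallow).
Δρ/ρ₀ = −αΔT + βΔS = 1.278 × 10⁻³ + 9.546 × 10⁻⁴ = 2.2326 × 10⁻³, so Δρ ≈ 2.288 kg m⁻³.
N² = (g/ρ₀)·Δρ/Δz = g·(Δρ/ρ₀)/Δz = 9.8 × 2.2326 × 10⁻³ / 91 = 2.4043 × 10⁻⁴ s⁻².
N = √(2.4043 × 10⁻⁴) = 0.015506 rad s⁻¹ → T = 2π/N = 405.21 s ≈ 405 s.

405 s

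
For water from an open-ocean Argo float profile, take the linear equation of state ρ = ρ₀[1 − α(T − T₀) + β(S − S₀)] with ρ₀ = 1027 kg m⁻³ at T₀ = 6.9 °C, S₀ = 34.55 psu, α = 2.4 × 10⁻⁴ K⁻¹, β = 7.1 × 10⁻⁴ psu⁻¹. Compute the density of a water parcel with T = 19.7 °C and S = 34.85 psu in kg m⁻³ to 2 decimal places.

T − T₀ = +12.8 K, S − S₀ = +0.30 psu.
Bracket = 1 − α·(+12.8) + β·(+0.30) = 1 + (-2.859 × 10⁻³) = 0.9971410.
ρ = 1027 × 0.9971410 = 1024.06 kg m⁻³.

1024.06 kg m⁻³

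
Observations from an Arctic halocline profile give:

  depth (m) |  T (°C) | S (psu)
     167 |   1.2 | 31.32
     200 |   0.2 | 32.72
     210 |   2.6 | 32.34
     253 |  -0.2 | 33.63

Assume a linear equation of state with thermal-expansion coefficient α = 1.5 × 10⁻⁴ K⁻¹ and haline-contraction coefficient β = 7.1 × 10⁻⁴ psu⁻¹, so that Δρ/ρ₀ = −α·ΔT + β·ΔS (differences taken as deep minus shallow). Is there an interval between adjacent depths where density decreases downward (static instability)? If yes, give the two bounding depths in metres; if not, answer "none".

200–210 m

Evaluate Δρ/ρ₀ = −αΔT + βΔS across each adjacent pair:
  167–200 m: −αΔT+βΔS = −(1.5 × 10⁻⁴)(-1.0)+(7.1 × 10⁻⁴)(+1.40) = 1.1 × 10⁻³ → stable
  200–210 m: −αΔT+βΔS = −(1.5 × 10⁻⁴)(+2.4)+(7.1 × 10⁻⁴)(-0.38) = -6.3 × 10⁻⁴ → UNSTABLE
  210–253 m: −αΔT+βΔS = −(1.5 × 10⁻⁴)(-2.8)+(7.1 × 10⁻⁴)(+1.29) = 1.3 × 10⁻³ → stable
The 200–210 m interval has Δρ < 0: lighter water underlies denser water.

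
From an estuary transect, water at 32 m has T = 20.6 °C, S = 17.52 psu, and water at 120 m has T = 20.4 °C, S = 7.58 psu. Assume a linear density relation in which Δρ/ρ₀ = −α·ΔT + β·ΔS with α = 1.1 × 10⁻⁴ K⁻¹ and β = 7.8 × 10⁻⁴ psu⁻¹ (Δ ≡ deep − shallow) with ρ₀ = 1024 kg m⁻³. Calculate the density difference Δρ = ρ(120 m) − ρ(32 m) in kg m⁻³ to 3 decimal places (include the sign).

ΔT = -0.2 K, ΔS = -9.94 psu (deep − shallow).
Δρ/ρ₀ = −(1.1 × 10⁻⁴)(-0.2) + (7.8 × 10⁻⁴)(-9.94) = -7.7312 × 10⁻³.
Δρ = 1024 × (-7.7312 × 10⁻³) = -7.917 kg m⁻³.
Negative Δρ: lighter below, statically unstable.

-7.917 kg m⁻³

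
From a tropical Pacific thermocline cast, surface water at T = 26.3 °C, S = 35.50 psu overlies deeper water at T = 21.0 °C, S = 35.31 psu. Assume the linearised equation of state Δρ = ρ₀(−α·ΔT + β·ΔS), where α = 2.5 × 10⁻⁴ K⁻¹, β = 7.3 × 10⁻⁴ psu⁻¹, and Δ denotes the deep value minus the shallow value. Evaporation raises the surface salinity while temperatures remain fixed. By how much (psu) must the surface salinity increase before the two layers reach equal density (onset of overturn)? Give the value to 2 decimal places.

1.63 psu

Neutral buoyancy requires −α(T_deep − T_surf) + β(S_deep − S_surf′) = 0.
S_surf′ = S_deep − (α/β)·ΔT = 35.31 − (2.5 × 10⁻⁴/7.3 × 10⁻⁴)·(-5.3) = 37.1251 psu.
Increase required: 37.1251 − 35.50 = 1.6251 psu.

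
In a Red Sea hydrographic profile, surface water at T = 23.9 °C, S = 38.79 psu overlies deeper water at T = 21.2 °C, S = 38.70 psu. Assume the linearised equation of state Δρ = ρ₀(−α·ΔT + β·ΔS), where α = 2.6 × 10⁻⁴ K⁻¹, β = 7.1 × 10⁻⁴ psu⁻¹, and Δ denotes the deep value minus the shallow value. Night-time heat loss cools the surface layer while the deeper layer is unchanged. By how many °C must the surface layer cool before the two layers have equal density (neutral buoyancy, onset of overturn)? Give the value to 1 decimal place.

2.5 °C

Neutral buoyancy requires Δρ = 0, i.e. −α(T_deep − T_surf′) + β(S_deep − S_surf) = 0.
T_surf′ = T_deep − (β/α)·ΔS = 21.2 − (7.1 × 10⁻⁴/2.6 × 10⁻⁴)·(-0.09) = 21.446 °C.
Cooling required: 23.9 − (21.446) = 2.454 °C.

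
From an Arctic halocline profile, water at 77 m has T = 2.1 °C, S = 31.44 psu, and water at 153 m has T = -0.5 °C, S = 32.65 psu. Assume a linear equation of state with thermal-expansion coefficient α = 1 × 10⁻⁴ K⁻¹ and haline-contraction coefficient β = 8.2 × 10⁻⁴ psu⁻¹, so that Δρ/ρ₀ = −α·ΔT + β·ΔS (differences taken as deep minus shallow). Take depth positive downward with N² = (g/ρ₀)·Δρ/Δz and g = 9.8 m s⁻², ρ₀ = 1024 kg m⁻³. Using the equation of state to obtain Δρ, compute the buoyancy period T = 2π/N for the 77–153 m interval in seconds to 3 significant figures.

494 s

ΔT = -2.6 K, ΔS = +1.21 psu (deep − shallow).
Δρ/ρ₀ = −αΔT + βΔS = 2.60 × 10⁻⁴ + 9.922 × 10⁻⁴ = 1.2522 × 10⁻³, so Δρ ≈ 1.282 kg m⁻³.
N² = (g/ρ₀)·Δρ/Δz = g·(Δρ/ρ₀)/Δz = 9.8 × 1.2522 × 10⁻³ / 76 = 1.6147 × 10⁻⁴ s⁻².
N = √(1.6147 × 10⁻⁴) = 0.012707 rad s⁻¹ → T = 2π/N = 494.47 s ≈ 494 s.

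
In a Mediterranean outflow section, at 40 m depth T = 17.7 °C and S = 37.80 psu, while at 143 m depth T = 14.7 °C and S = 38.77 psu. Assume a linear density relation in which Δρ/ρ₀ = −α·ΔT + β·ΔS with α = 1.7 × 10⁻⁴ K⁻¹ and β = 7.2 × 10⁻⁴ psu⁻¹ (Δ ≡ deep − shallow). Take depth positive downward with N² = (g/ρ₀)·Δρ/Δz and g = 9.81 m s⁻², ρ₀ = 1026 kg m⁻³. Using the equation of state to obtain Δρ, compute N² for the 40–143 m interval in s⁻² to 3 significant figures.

1.15 × 10⁻⁴ s⁻²

ΔT = -3.0 K, ΔS = +0.97 psu (deep − shallow).
Δρ/ρ₀ = −αΔT + βΔS = 5.10 × 10⁻⁴ + 6.984 × 10⁻⁴ = 1.2084 × 10⁻³, so Δρ ≈ 1.240 kg m⁻³.
N² = (g/ρ₀)·Δρ/Δz = g·(Δρ/ρ₀)/Δz = 9.81 × 1.2084 × 10⁻³ / 103 = 1.1509 × 10⁻⁴ s⁻² ≈ 1.15 × 10⁻⁴ s⁻².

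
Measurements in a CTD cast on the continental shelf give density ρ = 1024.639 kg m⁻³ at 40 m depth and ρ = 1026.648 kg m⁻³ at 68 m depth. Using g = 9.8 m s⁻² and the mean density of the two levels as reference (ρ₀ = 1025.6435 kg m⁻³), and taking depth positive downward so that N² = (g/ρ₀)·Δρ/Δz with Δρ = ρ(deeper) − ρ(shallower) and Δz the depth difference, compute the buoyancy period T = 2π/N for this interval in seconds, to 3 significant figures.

240 s

Δρ = 1026.648 − 1024.639 = 2.009 kg m⁻³ over Δz = 68 − 40 = 28 m.
N² = (9.8/1025.6435) × (2.009/28) = 6.8557 × 10⁻⁴ s⁻².
N = √(6.8557 × 10⁻⁴) = 0.026183 rad s⁻¹, so T = 2π/N = 239.97 s ≈ 240 s.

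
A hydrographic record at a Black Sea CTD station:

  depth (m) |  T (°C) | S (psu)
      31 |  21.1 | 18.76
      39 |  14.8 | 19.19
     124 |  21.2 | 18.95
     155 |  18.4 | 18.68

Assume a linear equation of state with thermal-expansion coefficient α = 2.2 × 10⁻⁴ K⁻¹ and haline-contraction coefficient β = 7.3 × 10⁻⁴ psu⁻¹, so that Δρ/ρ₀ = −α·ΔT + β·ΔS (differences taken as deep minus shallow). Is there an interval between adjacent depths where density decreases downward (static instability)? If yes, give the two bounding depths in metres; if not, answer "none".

39–124 m

Evaluate Δρ/ρ₀ = −αΔT + βΔS across each adjacent pair:
  31–39 m: −αΔT+βΔS = −(2.2 × 10⁻⁴)(-6.3)+(7.3 × 10⁻⁴)(+0.43) = 1.7 × 10⁻³ → stable
  39–124 m: −αΔT+βΔS = −(2.2 × 10⁻⁴)(+6.4)+(7.3 × 10⁻⁴)(-0.24) = -1.6 × 10⁻³ → UNSTABLE
  124–155 m: −αΔT+βΔS = −(2.2 × 10⁻⁴)(-2.8)+(7.3 × 10⁻⁴)(-0.27) = 4.2 × 10⁻⁴ → stable
The 39–124 m interval has Δρ < 0: lighter water underlies denser water.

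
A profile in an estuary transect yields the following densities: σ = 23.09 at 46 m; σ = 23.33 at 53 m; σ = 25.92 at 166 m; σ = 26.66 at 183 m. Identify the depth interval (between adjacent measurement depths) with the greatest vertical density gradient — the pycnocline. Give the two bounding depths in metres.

Compute the density gradient over each adjacent pair:
  46–53 m: Δρ/Δz = 0.24/7 = 0.034 kg m⁻⁴
  53–166 m: Δρ/Δz = 2.59/113 = 0.023 kg m⁻⁴
  166–183 m: Δρ/Δz = 0.74/17 = 0.044 kg m⁻⁴
The largest gradient is in the 166–183 m interval — the pycnocline.

166–183 m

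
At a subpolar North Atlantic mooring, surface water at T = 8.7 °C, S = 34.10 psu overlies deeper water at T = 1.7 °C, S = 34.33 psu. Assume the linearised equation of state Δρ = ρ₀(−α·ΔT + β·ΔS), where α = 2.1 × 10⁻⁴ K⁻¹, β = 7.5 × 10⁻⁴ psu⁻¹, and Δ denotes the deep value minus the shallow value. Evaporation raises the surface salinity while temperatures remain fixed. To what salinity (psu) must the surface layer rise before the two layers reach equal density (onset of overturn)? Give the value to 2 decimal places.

36.29 psu

Neutral buoyancy requires −α(T_deep − T_surf) + β(S_deep − S_surf′) = 0.
S_surf′ = S_deep − (α/β)·ΔT = 34.33 − (2.1 × 10⁻⁴/7.5 × 10⁻⁴)·(-7.0) = 36.2900 psu.
Increase required: 36.2900 − 34.10 = 2.1900 psu.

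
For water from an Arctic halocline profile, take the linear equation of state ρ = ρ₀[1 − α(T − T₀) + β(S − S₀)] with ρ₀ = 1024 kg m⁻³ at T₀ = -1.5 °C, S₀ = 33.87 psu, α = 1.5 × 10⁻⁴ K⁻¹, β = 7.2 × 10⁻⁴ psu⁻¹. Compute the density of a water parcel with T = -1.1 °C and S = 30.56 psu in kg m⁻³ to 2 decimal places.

T − T₀ = +0.4 K, S − S₀ = -3.31 psu.
Bracket = 1 − α·(+0.4) + β·(-3.31) = 1 + (-2.4432 × 10⁻³) = 0.9975568.
ρ = 1024 × 0.9975568 = 1021.50 kg m⁻³.

1021.50 kg m⁻³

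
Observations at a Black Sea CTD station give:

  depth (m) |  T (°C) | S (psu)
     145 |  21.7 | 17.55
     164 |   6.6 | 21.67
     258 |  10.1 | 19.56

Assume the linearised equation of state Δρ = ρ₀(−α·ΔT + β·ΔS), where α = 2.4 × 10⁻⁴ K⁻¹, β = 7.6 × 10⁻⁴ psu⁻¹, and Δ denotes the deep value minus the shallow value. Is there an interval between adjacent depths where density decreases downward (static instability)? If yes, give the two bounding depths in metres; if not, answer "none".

Evaluate Δρ/ρ₀ = −αΔT + βΔS across each adjacent pair:
  145–164 m: −αΔT+βΔS = −(2.4 × 10⁻⁴)(-15.1)+(7.6 × 10⁻⁴)(+4.12) = 6.8 × 10⁻³ → stable
  164–258 m: −αΔT+βΔS = −(2.4 × 10⁻⁴)(+3.5)+(7.6 × 10⁻⁴)(-2.11) = -2.4 × 10⁻³ → UNSTABLE
The 164–258 m interval has Δρ < 0: lighter water underlies denser water.

164–258 m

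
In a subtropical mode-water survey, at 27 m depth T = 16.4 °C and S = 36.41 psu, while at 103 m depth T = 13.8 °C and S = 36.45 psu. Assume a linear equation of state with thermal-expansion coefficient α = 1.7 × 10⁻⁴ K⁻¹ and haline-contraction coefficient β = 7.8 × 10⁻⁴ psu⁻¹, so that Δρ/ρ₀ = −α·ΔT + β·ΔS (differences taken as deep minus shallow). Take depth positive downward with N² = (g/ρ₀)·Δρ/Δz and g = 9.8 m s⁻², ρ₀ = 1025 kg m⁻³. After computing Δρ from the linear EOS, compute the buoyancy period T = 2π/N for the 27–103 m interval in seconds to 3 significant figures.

804 s

ΔT = -2.6 K, ΔS = +0.04 psu (deep − shallow).
Δρ/ρ₀ = −αΔT + βΔS = 4.42 × 10⁻⁴ + 3.12 × 10⁻⁵ = 4.732 × 10⁻⁴, so Δρ ≈ 0.4850 kg m⁻³.
N² = (g/ρ₀)·Δρ/Δz = g·(Δρ/ρ₀)/Δz = 9.8 × 4.732 × 10⁻⁴ / 76 = 6.1018 × 10⁻⁵ s⁻².
N = √(6.1018 × 10⁻⁵) = 7.8114 × 10⁻³ rad s⁻¹ → T = 2π/N = 804.36 s ≈ 804 s.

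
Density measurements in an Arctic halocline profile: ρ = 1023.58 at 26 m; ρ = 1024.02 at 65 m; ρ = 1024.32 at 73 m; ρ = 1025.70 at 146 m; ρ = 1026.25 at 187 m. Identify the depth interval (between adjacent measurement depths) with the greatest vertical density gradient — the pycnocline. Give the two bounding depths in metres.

Compute the density gradient over each adjacent pair:
  26–65 m: Δρ/Δz = 0.44/39 = 0.011 kg m⁻⁴
  65–73 m: Δρ/Δz = 0.30/8 = 0.037 kg m⁻⁴
  73–146 m: Δρ/Δz = 1.38/73 = 0.019 kg m⁻⁴
  146–187 m: Δρ/Δz = 0.55/41 = 0.013 kg m⁻⁴
The largest gradient is in the 65–73 m interval — the pycnocline.

65–73 m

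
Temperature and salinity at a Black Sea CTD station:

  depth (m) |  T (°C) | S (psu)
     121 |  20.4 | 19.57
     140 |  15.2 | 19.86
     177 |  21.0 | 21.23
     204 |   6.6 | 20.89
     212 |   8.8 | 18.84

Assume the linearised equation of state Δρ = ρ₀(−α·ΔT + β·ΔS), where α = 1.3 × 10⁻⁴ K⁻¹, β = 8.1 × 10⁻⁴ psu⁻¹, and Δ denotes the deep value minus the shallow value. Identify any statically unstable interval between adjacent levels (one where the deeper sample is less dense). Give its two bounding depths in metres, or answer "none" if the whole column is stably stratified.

Evaluate Δρ/ρ₀ = −αΔT + βΔS across each adjacent pair:
  121–140 m: −αΔT+βΔS = −(1.3 × 10⁻⁴)(-5.2)+(8.1 × 10⁻⁴)(+0.29) = 9.1 × 10⁻⁴ → stable
  140–177 m: −αΔT+βΔS = −(1.3 × 10⁻⁴)(+5.8)+(8.1 × 10⁻⁴)(+1.37) = 3.6 × 10⁻⁴ → stable
  177–204 m: −αΔT+βΔS = −(1.3 × 10⁻⁴)(-14.4)+(8.1 × 10⁻⁴)(-0.34) = 1.6 × 10⁻³ → stable
  204–212 m: −αΔT+βΔS = −(1.3 × 10⁻⁴)(+2.2)+(8.1 × 10⁻⁴)(-2.05) = -1.9 × 10⁻³ → UNSTABLE
The 204–212 m interval has Δρ < 0: lighter water underlies denser water.

204–212 m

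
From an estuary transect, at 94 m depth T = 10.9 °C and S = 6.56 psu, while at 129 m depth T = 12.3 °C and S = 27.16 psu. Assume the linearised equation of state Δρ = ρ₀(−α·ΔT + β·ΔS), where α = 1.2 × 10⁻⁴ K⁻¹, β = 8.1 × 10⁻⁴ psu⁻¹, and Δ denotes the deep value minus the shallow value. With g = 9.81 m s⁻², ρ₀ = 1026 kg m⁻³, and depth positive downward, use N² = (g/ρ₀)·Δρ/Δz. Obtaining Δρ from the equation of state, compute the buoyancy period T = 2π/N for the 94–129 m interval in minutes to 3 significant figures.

ΔT = +1.4 K, ΔS = +20.60 psu (deep − shallow).
Δρ/ρ₀ = −αΔT + βΔS = -1.68 × 10⁻⁴ + 0.016686 = 0.016518, so Δρ ≈ 16.95 kg m⁻³.
N² = (g/ρ₀)·Δρ/Δz = g·(Δρ/ρ₀)/Δz = 9.81 × 0.016518 / 35 = 4.6298 × 10⁻³ s⁻².
N = √(4.6298 × 10⁻³) = 0.068043 rad s⁻¹ → T = 2π/N = 92.341 s = 1.5390 min ≈ 1.54 min.

1.54 min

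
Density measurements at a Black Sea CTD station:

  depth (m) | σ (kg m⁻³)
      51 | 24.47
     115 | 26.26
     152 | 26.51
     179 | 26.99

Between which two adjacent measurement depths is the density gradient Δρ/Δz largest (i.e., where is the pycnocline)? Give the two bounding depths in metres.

Compute the density gradient over each adjacent pair:
  51–115 m: Δρ/Δz = 1.79/64 = 0.028 kg m⁻⁴
  115–152 m: Δρ/Δz = 0.25/37 = 6.8 × 10⁻³ kg m⁻⁴
  152–179 m: Δρ/Δz = 0.48/27 = 0.018 kg m⁻⁴
The largest gradient is in the 51–115 m interval — the pycnocline.

51–115 m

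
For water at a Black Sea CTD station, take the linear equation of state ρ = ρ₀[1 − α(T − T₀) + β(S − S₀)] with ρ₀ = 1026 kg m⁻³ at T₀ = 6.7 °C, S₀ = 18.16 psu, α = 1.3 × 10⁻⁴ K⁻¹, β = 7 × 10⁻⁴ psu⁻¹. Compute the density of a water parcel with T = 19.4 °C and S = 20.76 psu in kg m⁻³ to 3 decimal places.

T − T₀ = +12.7 K, S − S₀ = +2.60 psu.
Bracket = 1 − α·(+12.7) + β·(+2.60) = 1 + (1.69 × 10⁻⁴) = 1.0001690.
ρ = 1026 × 1.0001690 = 1026.173 kg m⁻³.

1026.173 kg m⁻³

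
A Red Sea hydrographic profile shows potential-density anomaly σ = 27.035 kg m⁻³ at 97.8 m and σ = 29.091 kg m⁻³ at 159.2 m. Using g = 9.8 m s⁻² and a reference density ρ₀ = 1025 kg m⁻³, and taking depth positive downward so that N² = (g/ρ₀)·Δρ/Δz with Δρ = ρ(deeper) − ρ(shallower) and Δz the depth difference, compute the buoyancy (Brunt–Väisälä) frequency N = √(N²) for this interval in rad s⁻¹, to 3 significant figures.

Δρ = 1029.091 − 1027.035 = 2.056 kg m⁻³ over Δz = 159.2 − 97.8 = 61.4 m.
N² = (9.8/1025) × (2.056/61.4) = 3.2015 × 10⁻⁴ s⁻².
N = √(3.2015 × 10⁻⁴) = 0.017893 rad s⁻¹ ≈ 0.0179 rad s⁻¹.

0.0179 rad s⁻¹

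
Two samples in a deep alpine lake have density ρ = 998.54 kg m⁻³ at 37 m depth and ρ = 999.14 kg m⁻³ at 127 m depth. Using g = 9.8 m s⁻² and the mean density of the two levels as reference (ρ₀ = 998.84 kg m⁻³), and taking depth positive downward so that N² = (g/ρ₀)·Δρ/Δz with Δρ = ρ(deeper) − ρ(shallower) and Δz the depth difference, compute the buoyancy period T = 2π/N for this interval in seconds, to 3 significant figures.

Δρ = 999.14 − 998.54 = 0.60 kg m⁻³ over Δz = 127 − 37 = 90 m.
N² = (9.8/998.84) × (0.60/90) = 6.5409 × 10⁻⁵ s⁻².
N = √(6.5409 × 10⁻⁵) = 8.0876 × 10⁻³ rad s⁻¹, so T = 2π/N = 776.89 s ≈ 777 s.

777 s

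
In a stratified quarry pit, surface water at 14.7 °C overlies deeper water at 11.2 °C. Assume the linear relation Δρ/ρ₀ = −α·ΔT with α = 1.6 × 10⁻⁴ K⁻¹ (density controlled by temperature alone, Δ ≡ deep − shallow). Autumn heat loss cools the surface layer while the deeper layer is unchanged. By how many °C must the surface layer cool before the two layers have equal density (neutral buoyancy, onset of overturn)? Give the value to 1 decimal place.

With temperature the only control, equal density requires T_surf′ = T_deep.
T_surf′ = 11.2 °C.
Cooling required: 14.7 − 11.2 = 3.5 °C.

3.5 °C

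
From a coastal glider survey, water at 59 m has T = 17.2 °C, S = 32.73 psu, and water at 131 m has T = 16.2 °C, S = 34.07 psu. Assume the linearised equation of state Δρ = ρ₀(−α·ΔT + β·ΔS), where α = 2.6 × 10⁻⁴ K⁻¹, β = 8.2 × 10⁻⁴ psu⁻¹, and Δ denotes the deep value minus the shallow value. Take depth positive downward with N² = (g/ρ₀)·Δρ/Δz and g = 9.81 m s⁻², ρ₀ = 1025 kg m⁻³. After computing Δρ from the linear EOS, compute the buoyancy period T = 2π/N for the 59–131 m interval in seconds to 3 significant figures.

ΔT = -1.0 K, ΔS = +1.34 psu (deep − shallow).
Δρ/ρ₀ = −αΔT + βΔS = 2.60 × 10⁻⁴ + 1.0988 × 10⁻³ = 1.3588 × 10⁻³, so Δρ ≈ 1.393 kg m⁻³.
N² = (g/ρ₀)·Δρ/Δz = g·(Δρ/ρ₀)/Δz = 9.81 × 1.3588 × 10⁻³ / 72 = 1.8514 × 10⁻⁴ s⁻².
N = √(1.8514 × 10⁻⁴) = 0.013607 rad s⁻¹ → T = 2π/N = 461.76 s ≈ 462 s.

462 s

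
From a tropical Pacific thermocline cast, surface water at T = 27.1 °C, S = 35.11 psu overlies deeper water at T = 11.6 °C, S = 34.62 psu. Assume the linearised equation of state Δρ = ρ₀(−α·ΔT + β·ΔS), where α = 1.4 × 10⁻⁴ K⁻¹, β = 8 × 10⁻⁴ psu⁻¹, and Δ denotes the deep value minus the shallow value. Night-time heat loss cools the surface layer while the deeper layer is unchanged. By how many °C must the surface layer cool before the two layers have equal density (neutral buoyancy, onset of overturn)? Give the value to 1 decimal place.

12.7 °C

Neutral buoyancy requires Δρ = 0, i.e. −α(T_deep − T_surf′) + β(S_deep − S_surf) = 0.
T_surf′ = T_deep − (β/α)·ΔS = 11.6 − (8 × 10⁻⁴/1.4 × 10⁻⁴)·(-0.49) = 14.400 °C.
Cooling required: 27.1 − (14.400) = 12.700 °C.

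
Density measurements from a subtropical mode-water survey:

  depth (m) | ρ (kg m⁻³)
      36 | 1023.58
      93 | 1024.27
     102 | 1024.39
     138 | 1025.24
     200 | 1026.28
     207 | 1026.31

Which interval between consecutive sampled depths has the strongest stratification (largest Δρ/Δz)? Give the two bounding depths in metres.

Compute the density gradient over each adjacent pair:
  36–93 m: Δρ/Δz = 0.69/57 = 0.012 kg m⁻⁴
  93–102 m: Δρ/Δz = 0.12/9 = 0.013 kg m⁻⁴
  102–138 m: Δρ/Δz = 0.85/36 = 0.024 kg m⁻⁴
  138–200 m: Δρ/Δz = 1.04/62 = 0.017 kg m⁻⁴
  200–207 m: Δρ/Δz = 0.03/7 = 4.3 × 10⁻³ kg m⁻⁴
The largest gradient is in the 102–138 m interval — the pycnocline.

102–138 m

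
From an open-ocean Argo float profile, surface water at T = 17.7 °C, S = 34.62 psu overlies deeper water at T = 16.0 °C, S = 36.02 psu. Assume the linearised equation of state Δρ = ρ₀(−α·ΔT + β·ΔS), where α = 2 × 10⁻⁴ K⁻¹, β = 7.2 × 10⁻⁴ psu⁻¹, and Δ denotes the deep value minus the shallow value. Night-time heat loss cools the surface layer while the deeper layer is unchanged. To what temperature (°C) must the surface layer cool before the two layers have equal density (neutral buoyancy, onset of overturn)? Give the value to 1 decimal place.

Neutral buoyancy requires Δρ = 0, i.e. −α(T_deep − T_surf′) + β(S_deep − S_surf) = 0.
T_surf′ = T_deep − (β/α)·ΔS = 16.0 − (7.2 × 10⁻⁴/2 × 10⁻⁴)·(+1.40) = 10.960 °C.
Cooling required: 17.7 − (10.960) = 6.740 °C.

11.0 °C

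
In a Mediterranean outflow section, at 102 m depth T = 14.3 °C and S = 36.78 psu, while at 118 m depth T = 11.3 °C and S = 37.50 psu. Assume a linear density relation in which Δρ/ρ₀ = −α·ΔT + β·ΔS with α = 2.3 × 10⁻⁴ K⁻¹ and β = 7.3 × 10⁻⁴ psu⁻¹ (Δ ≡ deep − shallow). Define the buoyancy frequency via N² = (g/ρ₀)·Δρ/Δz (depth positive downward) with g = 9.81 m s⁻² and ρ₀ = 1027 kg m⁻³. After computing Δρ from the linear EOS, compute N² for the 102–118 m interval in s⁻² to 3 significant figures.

ΔT = -3.0 K, ΔS = +0.72 psu (deep − shallow).
Δρ/ρ₀ = −αΔT + βΔS = 6.90 × 10⁻⁴ + 5.256 × 10⁻⁴ = 1.2156 × 10⁻³, so Δρ ≈ 1.248 kg m⁻³.
N² = (g/ρ₀)·Δρ/Δz = g·(Δρ/ρ₀)/Δz = 9.81 × 1.2156 × 10⁻³ / 16 = 7.4531 × 10⁻⁴ s⁻² ≈ 7.45 × 10⁻⁴ s⁻².

7.45 × 10⁻⁴ s⁻²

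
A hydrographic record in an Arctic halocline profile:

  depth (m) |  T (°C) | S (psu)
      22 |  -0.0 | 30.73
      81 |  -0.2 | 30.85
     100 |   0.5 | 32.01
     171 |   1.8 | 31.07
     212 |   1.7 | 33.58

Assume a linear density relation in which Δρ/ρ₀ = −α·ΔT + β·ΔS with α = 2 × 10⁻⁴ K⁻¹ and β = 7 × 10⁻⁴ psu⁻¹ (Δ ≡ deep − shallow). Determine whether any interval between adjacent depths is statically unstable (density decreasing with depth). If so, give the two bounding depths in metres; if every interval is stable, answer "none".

Evaluate Δρ/ρ₀ = −αΔT + βΔS across each adjacent pair:
  22–81 m: −αΔT+βΔS = −(2 × 10⁻⁴)(-0.2)+(7 × 10⁻⁴)(+0.12) = 1.2 × 10⁻⁴ → stable
  81–100 m: −αΔT+βΔS = −(2 × 10⁻⁴)(+0.7)+(7 × 10⁻⁴)(+1.16) = 6.7 × 10⁻⁴ → stable
  100–171 m: −αΔT+βΔS = −(2 × 10⁻⁴)(+1.3)+(7 × 10⁻⁴)(-0.94) = -9.2 × 10⁻⁴ → UNSTABLE
  171–212 m: −αΔT+βΔS = −(2 × 10⁻⁴)(-0.1)+(7 × 10⁻⁴)(+2.51) = 1.8 × 10⁻³ → stable
The 100–171 m interval has Δρ < 0: lighter water underlies denser water.

100–171 m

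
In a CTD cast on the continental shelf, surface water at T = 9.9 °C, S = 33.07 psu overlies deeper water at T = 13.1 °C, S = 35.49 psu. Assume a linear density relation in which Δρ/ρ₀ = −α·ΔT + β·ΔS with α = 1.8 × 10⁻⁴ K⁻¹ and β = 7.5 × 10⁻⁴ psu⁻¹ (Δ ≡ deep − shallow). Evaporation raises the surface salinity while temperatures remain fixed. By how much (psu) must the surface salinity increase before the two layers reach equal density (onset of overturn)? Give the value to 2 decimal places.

1.65 psu

Neutral buoyancy requires −α(T_deep − T_surf) + β(S_deep − S_surf′) = 0.
S_surf′ = S_deep − (α/β)·ΔT = 35.49 − (1.8 × 10⁻⁴/7.5 × 10⁻⁴)·(+3.2) = 34.7220 psu.
Increase required: 34.7220 − 33.07 = 1.6520 psu.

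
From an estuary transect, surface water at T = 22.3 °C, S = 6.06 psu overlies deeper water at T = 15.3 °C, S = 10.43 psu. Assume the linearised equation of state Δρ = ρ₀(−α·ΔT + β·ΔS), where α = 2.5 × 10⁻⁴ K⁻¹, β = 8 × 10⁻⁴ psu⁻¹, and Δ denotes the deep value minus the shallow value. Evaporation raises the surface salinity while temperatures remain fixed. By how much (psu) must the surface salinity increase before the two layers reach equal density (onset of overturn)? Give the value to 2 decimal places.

Neutral buoyancy requires −α(T_deep − T_surf) + β(S_deep − S_surf′) = 0.
S_surf′ = S_deep − (α/β)·ΔT = 10.43 − (2.5 × 10⁻⁴/8 × 10⁻⁴)·(-7.0) = 12.6175 psu.
Increase required: 12.6175 − 6.06 = 6.5575 psu.

6.56 psu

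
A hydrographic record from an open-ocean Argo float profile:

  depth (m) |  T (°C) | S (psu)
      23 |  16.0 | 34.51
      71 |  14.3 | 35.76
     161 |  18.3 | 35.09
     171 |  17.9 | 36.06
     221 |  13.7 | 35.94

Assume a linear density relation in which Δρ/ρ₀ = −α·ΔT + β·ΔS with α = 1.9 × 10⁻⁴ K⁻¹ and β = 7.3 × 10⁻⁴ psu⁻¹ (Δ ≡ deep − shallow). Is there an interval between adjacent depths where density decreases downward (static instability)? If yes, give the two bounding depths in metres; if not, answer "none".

71–161 m

Evaluate Δρ/ρ₀ = −αΔT + βΔS across each adjacent pair:
  23–71 m: −αΔT+βΔS = −(1.9 × 10⁻⁴)(-1.7)+(7.3 × 10⁻⁴)(+1.25) = 1.2 × 10⁻³ → stable
  71–161 m: −αΔT+βΔS = −(1.9 × 10⁻⁴)(+4.0)+(7.3 × 10⁻⁴)(-0.67) = -1.2 × 10⁻³ → UNSTABLE
  161–171 m: −αΔT+βΔS = −(1.9 × 10⁻⁴)(-0.4)+(7.3 × 10⁻⁴)(+0.97) = 7.8 × 10⁻⁴ → stable
  171–221 m: −αΔT+βΔS = −(1.9 × 10⁻⁴)(-4.2)+(7.3 × 10⁻⁴)(-0.12) = 7.1 × 10⁻⁴ → stable
The 71–161 m interval has Δρ < 0: lighter water underlies denser water.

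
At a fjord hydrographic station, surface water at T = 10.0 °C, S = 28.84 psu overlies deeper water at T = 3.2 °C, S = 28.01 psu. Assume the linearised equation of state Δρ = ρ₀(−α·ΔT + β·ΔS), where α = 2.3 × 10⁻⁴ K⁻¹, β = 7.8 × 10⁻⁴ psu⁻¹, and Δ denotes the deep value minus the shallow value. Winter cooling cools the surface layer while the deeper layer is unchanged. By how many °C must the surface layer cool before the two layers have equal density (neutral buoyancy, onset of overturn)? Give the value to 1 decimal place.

4.0 °C

Neutral buoyancy requires Δρ = 0, i.e. −α(T_deep − T_surf′) + β(S_deep − S_surf) = 0.
T_surf′ = T_deep − (β/α)·ΔS = 3.2 − (7.8 × 10⁻⁴/2.3 × 10⁻⁴)·(-0.83) = 6.015 °C.
Cooling required: 10.0 − (6.015) = 3.985 °C.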